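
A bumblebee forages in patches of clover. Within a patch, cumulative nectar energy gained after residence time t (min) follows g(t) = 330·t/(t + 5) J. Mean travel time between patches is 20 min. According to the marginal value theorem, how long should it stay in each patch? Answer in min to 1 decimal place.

Optimal t* satisfies g'(t*) = g(t*)/(T + t*).
g'(t) = 330·5/(t + 5)². Setting 330·5/(t+5)² = 330t/[(t+5)(20+t)] gives 5(20+t) = t(t+5), so t² = 5×20 = 100.
t* = √100 = 10 min.

10.0 min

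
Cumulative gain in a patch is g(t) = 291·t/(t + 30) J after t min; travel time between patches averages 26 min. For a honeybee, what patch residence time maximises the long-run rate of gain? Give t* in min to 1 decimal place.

27.9 min

Optimal t* satisfies g'(t*) = g(t*)/(T + t*).
g'(t) = 291·30/(t + 30)². Setting 291·30/(t+30)² = 291t/[(t+30)(26+t)] gives 30(26+t) = t(t+30), so t² = 30×26 = 780.
t* = √780 = 27.93 min.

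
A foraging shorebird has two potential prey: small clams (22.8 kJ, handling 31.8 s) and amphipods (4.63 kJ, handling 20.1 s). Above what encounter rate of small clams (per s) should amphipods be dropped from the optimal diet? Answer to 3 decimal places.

0.015 per s

At the threshold, the rate on small clams alone equals the profitability of amphipods: λ·22.8/(1 + λ·31.8) = 4.63/20.1 = 0.2303.
Rearranging, λ(22.8 − 0.2303×31.8) = 0.2303, so λ = 0.2303/15.47 = 0.01489 per s.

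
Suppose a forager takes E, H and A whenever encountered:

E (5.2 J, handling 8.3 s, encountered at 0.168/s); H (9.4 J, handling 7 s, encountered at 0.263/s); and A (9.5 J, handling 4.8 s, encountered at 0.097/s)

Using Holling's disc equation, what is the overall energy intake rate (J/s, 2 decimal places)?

Energy encountered per unit search time: 0.168×5.2 + 0.263×9.4 + 0.097×9.5 = 4.267 J/s.
Handling time per unit search time: 0.168×8.3 + 0.263×7 + 0.097×4.8 = 3.701.
Rate = 4.267/(1 + 3.701) = 0.9077 J/s.

0.91 J/s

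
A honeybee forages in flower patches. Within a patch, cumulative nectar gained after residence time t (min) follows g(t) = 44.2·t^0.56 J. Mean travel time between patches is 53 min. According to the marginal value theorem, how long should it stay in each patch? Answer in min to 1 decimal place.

Maximise g(t)/(T+t): set derivative to zero → g'(t)(T+t) = g(t).
g'(t) = 0.56·44.2·t^-0.44. Setting 0.56·44.2·t^-0.44 = 44.2·t^0.56/(53+t) gives 0.56(53+t) = t, so 0.44·t = 0.56×53.
t* = 0.56×53/0.44 = 67.45 min.

67.5 min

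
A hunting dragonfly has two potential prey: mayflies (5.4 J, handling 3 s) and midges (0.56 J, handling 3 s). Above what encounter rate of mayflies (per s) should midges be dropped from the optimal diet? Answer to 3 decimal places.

Drop midges once their profitability E₂/h₂ falls below the rate achievable on mayflies alone: E₂/h₂ = λE₁/(1 + λh₁).
Solve for λ: λE₁h₂ = E₂(1 + λh₁) → λ(E₁h₂ − E₂h₁) = E₂ → λ = E₂/(E₁h₂ − E₂h₁).
λ = 0.56/(5.4×3 − 0.56×3) = 0.56/14.52 = 0.03857 per s.

0.039 per s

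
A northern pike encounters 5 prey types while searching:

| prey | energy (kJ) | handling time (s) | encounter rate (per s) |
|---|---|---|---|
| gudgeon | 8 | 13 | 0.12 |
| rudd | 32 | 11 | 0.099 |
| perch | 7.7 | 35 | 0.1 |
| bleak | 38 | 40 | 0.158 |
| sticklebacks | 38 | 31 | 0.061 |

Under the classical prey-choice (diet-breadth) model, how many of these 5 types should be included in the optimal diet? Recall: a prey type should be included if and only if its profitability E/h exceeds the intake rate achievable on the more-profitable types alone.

Rank by E/h (kJ/s): rudd 2.91, sticklebacks 1.23, bleak 0.95, gudgeon 0.615, perch 0.22. Include each in turn until the next type's E/h falls below the running intake rate.
Rate on top 1: 1.517. sticklebacks: 1.23 < 1.517 → exclude; stop.
Optimal diet: rudd — 1 of 5 types.

1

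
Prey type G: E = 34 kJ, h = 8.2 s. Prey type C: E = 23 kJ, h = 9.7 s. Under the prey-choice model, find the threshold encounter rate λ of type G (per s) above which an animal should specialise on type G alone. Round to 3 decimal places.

0.163 per s

At the threshold, the rate on type G alone equals the profitability of type C: λ·34/(1 + λ·8.2) = 23/9.7 = 2.371.
Rearranging, λ(34 − 2.371×8.2) = 2.371, so λ = 2.371/14.56 = 0.1629 per s.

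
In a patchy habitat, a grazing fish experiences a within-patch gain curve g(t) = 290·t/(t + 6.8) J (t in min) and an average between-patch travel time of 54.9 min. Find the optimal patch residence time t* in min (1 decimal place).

By the marginal value theorem, leave when the instantaneous gain rate g'(t) equals the habitat-wide average g(t)/(T + t).
g'(t) = 290·6.8/(t + 6.8)². Setting 290·6.8/(t+6.8)² = 290t/[(t+6.8)(54.9+t)] gives 6.8(54.9+t) = t(t+6.8), so t² = 6.8×54.9 = 373.3.
t* = √373.3 = 19.32 min.

19.3 min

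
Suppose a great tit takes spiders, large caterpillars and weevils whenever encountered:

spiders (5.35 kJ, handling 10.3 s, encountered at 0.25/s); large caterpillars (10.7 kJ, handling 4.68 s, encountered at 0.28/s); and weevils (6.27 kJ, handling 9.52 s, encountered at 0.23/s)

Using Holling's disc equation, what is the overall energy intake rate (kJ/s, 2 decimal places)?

Energy encountered per unit search time: 0.25×5.35 + 0.28×10.7 + 0.23×6.27 = 5.776 kJ/s.
Handling time per unit search time: 0.25×10.3 + 0.28×4.68 + 0.23×9.52 = 6.075.
Rate = 5.776/(1 + 6.075) = 0.8163 kJ/s.

0.82 kJ/s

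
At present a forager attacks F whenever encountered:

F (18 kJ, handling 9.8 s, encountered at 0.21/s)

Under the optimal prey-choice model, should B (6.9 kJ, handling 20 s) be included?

No

On F alone, R = ΣλE/(1+Σλh) = 3.78/3.058 = 1.236 kJ/s.
B: E/h = 6.9/20 = 0.345 kJ/s.
0.345 < 1.236, so adding B would lower the average — exclude it.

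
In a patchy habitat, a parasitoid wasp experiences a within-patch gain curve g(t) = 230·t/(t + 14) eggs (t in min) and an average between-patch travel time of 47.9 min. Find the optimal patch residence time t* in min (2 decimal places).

25.90 min

By the marginal value theorem, leave when the instantaneous gain rate g'(t) equals the habitat-wide average g(t)/(T + t).
g'(t) = 230·14/(t + 14)². Setting 230·14/(t+14)² = 230t/[(t+14)(47.9+t)] gives 14(47.9+t) = t(t+14), so t² = 14×47.9 = 670.6.
t* = √670.6 = 25.9 min.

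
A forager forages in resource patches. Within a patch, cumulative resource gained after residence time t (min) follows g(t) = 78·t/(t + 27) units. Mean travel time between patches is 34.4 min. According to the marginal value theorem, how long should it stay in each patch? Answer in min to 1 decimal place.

Maximise g(t)/(T+t): set derivative to zero → g'(t)(T+t) = g(t).
g'(t) = 78·27/(t + 27)². Setting 78·27/(t+27)² = 78t/[(t+27)(34.4+t)] gives 27(34.4+t) = t(t+27), so t² = 27×34.4 = 928.8.
t* = √928.8 = 30.48 min.

30.5 min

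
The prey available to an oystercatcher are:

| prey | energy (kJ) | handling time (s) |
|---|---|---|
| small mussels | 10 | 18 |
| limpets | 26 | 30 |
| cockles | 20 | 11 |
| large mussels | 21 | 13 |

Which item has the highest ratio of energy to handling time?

In descending order of E/h:
cockles: 20/11 = 1.82 kJ/s
large mussels: 21/13 = 1.62 kJ/s
limpets: 26/30 = 0.867 kJ/s
small mussels: 10/18 = 0.556 kJ/s

cockles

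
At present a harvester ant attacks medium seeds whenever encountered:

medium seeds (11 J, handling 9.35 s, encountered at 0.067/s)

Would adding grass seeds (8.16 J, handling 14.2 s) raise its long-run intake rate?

Current rate: (0.067×11)/(1 + 0.067×9.35) = 0.4531 J/s.
grass seeds: E/h = 8.16/14.2 = 0.5746 J/s.
Since 0.5746 > R, including grass seeds increases the long-run rate.

Yes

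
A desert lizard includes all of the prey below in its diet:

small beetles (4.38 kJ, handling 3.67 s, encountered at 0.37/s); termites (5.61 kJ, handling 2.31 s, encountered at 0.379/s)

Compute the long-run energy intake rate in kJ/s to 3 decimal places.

1.159 kJ/s

Energy encountered per unit search time: 0.37×4.38 + 0.379×5.61 = 3.747 kJ/s.
Handling time per unit search time: 0.37×3.67 + 0.379×2.31 = 2.233.
Rate = 3.747/(1 + 2.233) = 1.159 kJ/s.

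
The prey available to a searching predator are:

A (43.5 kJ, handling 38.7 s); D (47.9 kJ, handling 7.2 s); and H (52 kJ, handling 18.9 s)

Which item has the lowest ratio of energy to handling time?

A

In descending order of E/h:
D: 47.9/7.2 = 6.65 kJ/s
H: 52/18.9 = 2.75 kJ/s
A: 43.5/38.7 = 1.12 kJ/s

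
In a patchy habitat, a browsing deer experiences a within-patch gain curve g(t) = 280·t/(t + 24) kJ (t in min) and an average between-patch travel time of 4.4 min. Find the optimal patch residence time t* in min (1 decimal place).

Maximise g(t)/(T+t): set derivative to zero → g'(t)(T+t) = g(t).
g'(t) = 280·24/(t + 24)². Setting 280·24/(t+24)² = 280t/[(t+24)(4.4+t)] gives 24(4.4+t) = t(t+24), so t² = 24×4.4 = 105.6.
t* = √105.6 = 10.28 min.

10.3 min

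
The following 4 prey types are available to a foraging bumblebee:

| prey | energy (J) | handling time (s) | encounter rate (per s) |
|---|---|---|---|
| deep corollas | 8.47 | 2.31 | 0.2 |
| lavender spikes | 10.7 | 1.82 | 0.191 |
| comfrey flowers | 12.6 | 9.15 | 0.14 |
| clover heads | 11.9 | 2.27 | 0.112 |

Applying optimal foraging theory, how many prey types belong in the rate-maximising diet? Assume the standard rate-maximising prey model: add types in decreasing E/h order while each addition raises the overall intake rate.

3

Rank by E/h (J/s): lavender spikes 5.88, clover heads 5.24, deep corollas 3.67, comfrey flowers 1.38. Include each in turn until the next type's E/h falls below the running intake rate.
Rate on top 1: 1.517. clover heads: 5.24 > 1.517 → include.
Rate on top 2: 2.108. deep corollas: 3.67 > 2.108 → include.
Rate on top 3: 2.457. comfrey flowers: 1.38 < 2.457 → exclude; stop.
Optimal diet: lavender spikes, clover heads, deep corollas — 3 of 4 types.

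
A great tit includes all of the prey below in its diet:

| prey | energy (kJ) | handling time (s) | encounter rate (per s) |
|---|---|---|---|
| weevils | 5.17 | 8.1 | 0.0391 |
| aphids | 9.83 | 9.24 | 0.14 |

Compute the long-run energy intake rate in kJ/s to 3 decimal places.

R = (0.0391×5.17 + 0.14×9.83) / (1 + 0.0391×8.1 + 0.14×9.24) = 1.578/2.61 = 0.6047 kJ/s.

0.605 kJ/s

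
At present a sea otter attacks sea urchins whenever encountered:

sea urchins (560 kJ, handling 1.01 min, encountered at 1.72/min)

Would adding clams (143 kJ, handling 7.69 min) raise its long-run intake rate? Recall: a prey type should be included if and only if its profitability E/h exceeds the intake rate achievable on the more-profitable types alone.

No

Intake rate on the current diet: R = (1.72×560) / (1 + 1.72×1.01) = 963.2/2.737 = 351.9 kJ/min.
clams: E/h = 143/7.69 = 18.6 kJ/min.
Since 18.6 < R, time spent handling clams is better spent searching.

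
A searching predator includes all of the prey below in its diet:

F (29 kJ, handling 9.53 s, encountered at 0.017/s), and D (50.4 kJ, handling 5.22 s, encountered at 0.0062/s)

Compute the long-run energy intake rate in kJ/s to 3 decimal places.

0.674 kJ/s

R = (0.017×29 + 0.0062×50.4) / (1 + 0.017×9.53 + 0.0062×5.22) = 0.8055/1.194 = 0.6744 kJ/s.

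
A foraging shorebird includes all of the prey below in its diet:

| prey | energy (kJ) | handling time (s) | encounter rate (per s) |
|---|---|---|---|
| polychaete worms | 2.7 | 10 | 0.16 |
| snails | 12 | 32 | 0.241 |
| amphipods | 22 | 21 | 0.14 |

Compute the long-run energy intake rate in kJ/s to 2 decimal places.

R = Σλ_iE_i / (1 + Σλ_ih_i)
Numerator: 0.16×2.7 + 0.241×12 + 0.14×22 = 6.404
Denominator: 1 + 0.16×10 + 0.241×32 + 0.14×21 = 13.25
R = 6.404/13.25 = 0.4832 kJ/s

0.48 kJ/s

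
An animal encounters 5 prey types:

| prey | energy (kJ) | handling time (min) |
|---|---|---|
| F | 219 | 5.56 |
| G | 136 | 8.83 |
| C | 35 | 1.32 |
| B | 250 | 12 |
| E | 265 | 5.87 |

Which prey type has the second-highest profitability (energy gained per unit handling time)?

In descending order of E/h:
E: 265/5.87 = 45.1 kJ/min
F: 219/5.56 = 39.4 kJ/min
C: 35/1.32 = 26.5 kJ/min
B: 250/12 = 20.8 kJ/min
G: 136/8.83 = 15.4 kJ/min

F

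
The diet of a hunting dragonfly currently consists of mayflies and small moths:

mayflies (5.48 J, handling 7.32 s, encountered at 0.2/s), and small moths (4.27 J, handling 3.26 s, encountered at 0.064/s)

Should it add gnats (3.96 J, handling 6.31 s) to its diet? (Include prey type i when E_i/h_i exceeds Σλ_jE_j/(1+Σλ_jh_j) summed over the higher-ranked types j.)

Yes

Current rate: (0.2×5.48 + 0.064×4.27)/(1 + 0.2×7.32 + 0.064×3.26) = 0.5123 J/s.
Profitability of gnats: 3.96/6.31 = 0.6276 J/s.
Since 0.6276 > R, including gnats increases the long-run rate.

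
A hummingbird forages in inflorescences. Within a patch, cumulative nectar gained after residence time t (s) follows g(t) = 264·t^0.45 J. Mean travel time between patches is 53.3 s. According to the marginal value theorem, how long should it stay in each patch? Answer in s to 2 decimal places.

43.61 s

By the marginal value theorem, leave when the instantaneous gain rate g'(t) equals the habitat-wide average g(t)/(T + t).
g'(t) = 0.45·264·t^-0.55. Setting 0.45·264·t^-0.55 = 264·t^0.45/(53.3+t) gives 0.45(53.3+t) = t, so 0.55·t = 0.45×53.3.
t* = 0.45×53.3/0.55 = 43.61 s.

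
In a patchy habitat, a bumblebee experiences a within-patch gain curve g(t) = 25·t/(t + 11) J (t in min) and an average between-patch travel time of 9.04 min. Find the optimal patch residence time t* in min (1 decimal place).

By the marginal value theorem, leave when the instantaneous gain rate g'(t) equals the habitat-wide average g(t)/(T + t).
g'(t) = 25·11/(t + 11)². Setting 25·11/(t+11)² = 25t/[(t+11)(9.04+t)] gives 11(9.04+t) = t(t+11), so t² = 11×9.04 = 99.44.
t* = √99.44 = 9.972 min.

10.0 min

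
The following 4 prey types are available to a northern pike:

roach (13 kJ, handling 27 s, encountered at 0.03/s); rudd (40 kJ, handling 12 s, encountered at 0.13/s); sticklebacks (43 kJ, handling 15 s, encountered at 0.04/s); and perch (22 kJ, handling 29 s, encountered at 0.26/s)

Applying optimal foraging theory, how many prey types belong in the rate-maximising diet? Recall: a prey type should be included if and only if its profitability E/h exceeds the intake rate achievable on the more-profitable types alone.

E/h in descending order: rudd 3.33, sticklebacks 2.87, perch 0.759, roach 0.481 kJ/s. The optimal diet is the largest prefix of this list for which every included type satisfies E_i/h_i > R on the types above it.
Rate on top 1: 2.031. sticklebacks: 2.87 > 2.031 → include.
Rate on top 2: 2.19. perch: 0.759 < 2.19 → exclude; stop.
Optimal diet: rudd, sticklebacks — 2 of 4 types.

2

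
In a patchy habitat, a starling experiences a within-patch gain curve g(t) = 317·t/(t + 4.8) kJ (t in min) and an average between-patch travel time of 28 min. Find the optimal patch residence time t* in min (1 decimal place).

11.6 min

By the marginal value theorem, leave when the instantaneous gain rate g'(t) equals the habitat-wide average g(t)/(T + t).
g'(t) = 317·4.8/(t + 4.8)². Setting 317·4.8/(t+4.8)² = 317t/[(t+4.8)(28+t)] gives 4.8(28+t) = t(t+4.8), so t² = 4.8×28 = 134.4.
t* = √134.4 = 11.59 min.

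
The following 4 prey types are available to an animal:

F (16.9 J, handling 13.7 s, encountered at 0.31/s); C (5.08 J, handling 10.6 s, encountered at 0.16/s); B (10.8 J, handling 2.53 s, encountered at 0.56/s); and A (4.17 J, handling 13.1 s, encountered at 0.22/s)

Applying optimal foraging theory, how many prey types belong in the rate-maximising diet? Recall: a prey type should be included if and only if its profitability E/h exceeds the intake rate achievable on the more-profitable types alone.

1

Profitabilities (E/h, J/s): B 4.27, F 1.23, C 0.479, A 0.318. Add prey in this order while the next type's profitability exceeds the intake rate on those already taken.
Rate on top 1: 2.502. F: 1.23 < 2.502 → exclude; stop.
Optimal diet: B — 1 of 4 types.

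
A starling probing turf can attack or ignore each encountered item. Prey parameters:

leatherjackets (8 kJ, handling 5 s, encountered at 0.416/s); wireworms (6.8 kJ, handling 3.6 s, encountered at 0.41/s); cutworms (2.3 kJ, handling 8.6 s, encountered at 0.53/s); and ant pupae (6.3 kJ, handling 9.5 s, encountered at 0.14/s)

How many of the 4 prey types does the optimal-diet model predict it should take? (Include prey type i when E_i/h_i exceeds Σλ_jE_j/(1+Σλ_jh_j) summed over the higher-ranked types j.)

Rank by E/h (kJ/s): wireworms 1.89, leatherjackets 1.6, ant pupae 0.663, cutworms 0.267. Include each in turn until the next type's E/h falls below the running intake rate.
Rate on top 1: 1.126. leatherjackets: 1.6 > 1.126 → include.
Rate on top 2: 1.342. ant pupae: 0.663 < 1.342 → exclude; stop.
Optimal diet: wireworms, leatherjackets — 2 of 4 types.

2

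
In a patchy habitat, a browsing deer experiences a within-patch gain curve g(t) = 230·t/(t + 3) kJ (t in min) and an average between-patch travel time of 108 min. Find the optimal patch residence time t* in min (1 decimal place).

18.0 min

Optimal t* satisfies g'(t*) = g(t*)/(T + t*).
g'(t) = 230·3/(t + 3)². Setting 230·3/(t+3)² = 230t/[(t+3)(108+t)] gives 3(108+t) = t(t+3), so t² = 3×108 = 324.
t* = √324 = 18 min.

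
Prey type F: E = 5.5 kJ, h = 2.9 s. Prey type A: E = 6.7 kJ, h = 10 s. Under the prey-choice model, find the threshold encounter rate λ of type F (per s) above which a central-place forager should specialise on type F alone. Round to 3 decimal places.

0.188 per s

Drop type A once their profitability E₂/h₂ falls below the rate achievable on type F alone: E₂/h₂ = λE₁/(1 + λh₁).
Solve for λ: λE₁h₂ = E₂(1 + λh₁) → λ(E₁h₂ − E₂h₁) = E₂ → λ = E₂/(E₁h₂ − E₂h₁).
λ = 6.7/(5.5×10 − 6.7×2.9) = 6.7/35.57 = 0.1884 per s.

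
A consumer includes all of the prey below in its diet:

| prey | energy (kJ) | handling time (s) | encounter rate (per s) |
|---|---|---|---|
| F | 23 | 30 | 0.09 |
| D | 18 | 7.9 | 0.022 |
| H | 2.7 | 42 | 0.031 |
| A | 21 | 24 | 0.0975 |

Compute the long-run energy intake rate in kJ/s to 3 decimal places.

R = (0.09×23 + 0.022×18 + 0.031×2.7 + 0.0975×21) / (1 + 0.09×30 + 0.022×7.9 + 0.031×42 + 0.0975×24) = 4.597/7.516 = 0.6117 kJ/s.

0.612 kJ/s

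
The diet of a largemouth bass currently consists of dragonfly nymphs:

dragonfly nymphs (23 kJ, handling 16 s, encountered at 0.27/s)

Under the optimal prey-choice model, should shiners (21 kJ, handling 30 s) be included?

No

Current rate: (0.27×23)/(1 + 0.27×16) = 1.167 kJ/s.
Profitability of shiners: 21/30 = 0.7 kJ/s.
0.7 < 1.167, so adding shiners would lower the average — exclude it.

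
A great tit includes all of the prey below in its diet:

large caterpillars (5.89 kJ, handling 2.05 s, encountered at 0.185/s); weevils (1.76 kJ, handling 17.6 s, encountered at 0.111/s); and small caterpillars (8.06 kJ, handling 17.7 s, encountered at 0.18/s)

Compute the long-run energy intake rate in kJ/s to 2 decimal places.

Energy encountered per unit search time: 0.185×5.89 + 0.111×1.76 + 0.18×8.06 = 2.736 kJ/s.
Handling time per unit search time: 0.185×2.05 + 0.111×17.6 + 0.18×17.7 = 5.519.
Rate = 2.736/(1 + 5.519) = 0.4197 kJ/s.

0.42 kJ/s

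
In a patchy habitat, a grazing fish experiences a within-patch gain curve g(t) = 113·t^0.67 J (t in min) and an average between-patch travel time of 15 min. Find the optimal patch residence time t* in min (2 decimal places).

Maximise g(t)/(T+t): set derivative to zero → g'(t)(T+t) = g(t).
g'(t) = 0.67·113·t^-0.33. Setting 0.67·113·t^-0.33 = 113·t^0.67/(15+t) gives 0.67(15+t) = t, so 0.33·t = 0.67×15.
t* = 0.67×15/0.33 = 30.45 min.

30.45 min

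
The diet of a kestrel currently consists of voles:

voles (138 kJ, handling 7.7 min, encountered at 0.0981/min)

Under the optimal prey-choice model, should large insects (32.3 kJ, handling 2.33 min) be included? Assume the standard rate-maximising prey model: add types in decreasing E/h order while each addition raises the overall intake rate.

Current rate: (0.0981×138)/(1 + 0.0981×7.7) = 7.712 kJ/min.
Profitability of large insects: 32.3/2.33 = 13.86 kJ/min.
Since 13.86 > R, including large insects increases the long-run rate.

Yes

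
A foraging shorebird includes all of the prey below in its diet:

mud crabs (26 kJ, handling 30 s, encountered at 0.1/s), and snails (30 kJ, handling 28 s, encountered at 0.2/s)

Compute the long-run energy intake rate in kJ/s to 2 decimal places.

R = (0.1×26 + 0.2×30) / (1 + 0.1×30 + 0.2×28) = 8.6/9.6 = 0.8958 kJ/s.

0.90 kJ/s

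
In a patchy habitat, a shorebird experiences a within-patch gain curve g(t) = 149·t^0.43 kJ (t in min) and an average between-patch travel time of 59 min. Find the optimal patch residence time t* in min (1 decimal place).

By the marginal value theorem, leave when the instantaneous gain rate g'(t) equals the habitat-wide average g(t)/(T + t).
g'(t) = 0.43·149·t^-0.57. Setting 0.43·149·t^-0.57 = 149·t^0.43/(59+t) gives 0.43(59+t) = t, so 0.57·t = 0.43×59.
t* = 0.43×59/0.57 = 44.51 min.

44.5 min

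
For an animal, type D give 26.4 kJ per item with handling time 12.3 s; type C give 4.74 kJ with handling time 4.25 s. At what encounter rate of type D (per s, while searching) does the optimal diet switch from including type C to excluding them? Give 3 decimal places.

The zero-one rule: include type C iff E₂/h₂ > λE₁/(1+λh₁). Equality gives the switch point.
λE₁h₂ = E₂ + λE₂h₁ ⇒ λ = E₂/(E₁h₂ − E₂h₁) = 4.74/(112.2 − 58.3) = 0.08794 per s.

0.088 per s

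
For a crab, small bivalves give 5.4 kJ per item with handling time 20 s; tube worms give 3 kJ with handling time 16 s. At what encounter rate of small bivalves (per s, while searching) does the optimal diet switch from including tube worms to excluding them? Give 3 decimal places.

0.114 per s

The zero-one rule: include tube worms iff E₂/h₂ > λE₁/(1+λh₁). Equality gives the switch point.
λE₁h₂ = E₂ + λE₂h₁ ⇒ λ = E₂/(E₁h₂ − E₂h₁) = 3/(86.4 − 60) = 0.1136 per s.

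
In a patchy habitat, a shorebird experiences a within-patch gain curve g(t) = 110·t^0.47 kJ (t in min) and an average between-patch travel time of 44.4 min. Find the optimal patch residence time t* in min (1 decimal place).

39.4 min

Maximise g(t)/(T+t): set derivative to zero → g'(t)(T+t) = g(t).
g'(t) = 0.47·110·t^-0.53. Setting 0.47·110·t^-0.53 = 110·t^0.47/(44.4+t) gives 0.47(44.4+t) = t, so 0.53·t = 0.47×44.4.
t* = 0.47×44.4/0.53 = 39.37 min.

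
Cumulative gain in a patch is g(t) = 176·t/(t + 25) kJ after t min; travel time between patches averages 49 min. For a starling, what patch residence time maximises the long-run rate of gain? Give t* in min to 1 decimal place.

35.0 min

Optimal t* satisfies g'(t*) = g(t*)/(T + t*).
g'(t) = 176·25/(t + 25)². Setting 176·25/(t+25)² = 176t/[(t+25)(49+t)] gives 25(49+t) = t(t+25), so t² = 25×49 = 1225.
t* = √1225 = 35 min.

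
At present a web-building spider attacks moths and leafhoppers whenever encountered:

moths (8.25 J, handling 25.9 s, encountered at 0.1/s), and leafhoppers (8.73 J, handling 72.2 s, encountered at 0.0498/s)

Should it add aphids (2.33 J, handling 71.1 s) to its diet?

On moths and leafhoppers alone, R = ΣλE/(1+Σλh) = 1.26/7.186 = 0.1753 J/s.
aphids: E/h = 2.33/71.1 = 0.03277 J/s.
Since 0.03277 < R, time spent handling aphids is better spent searching.

No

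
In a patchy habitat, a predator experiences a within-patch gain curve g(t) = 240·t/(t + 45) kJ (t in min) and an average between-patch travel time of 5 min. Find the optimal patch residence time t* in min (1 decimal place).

Maximise g(t)/(T+t): set derivative to zero → g'(t)(T+t) = g(t).
g'(t) = 240·45/(t + 45)². Setting 240·45/(t+45)² = 240t/[(t+45)(5+t)] gives 45(5+t) = t(t+45), so t² = 45×5 = 225.
t* = √225 = 15 min.

15.0 min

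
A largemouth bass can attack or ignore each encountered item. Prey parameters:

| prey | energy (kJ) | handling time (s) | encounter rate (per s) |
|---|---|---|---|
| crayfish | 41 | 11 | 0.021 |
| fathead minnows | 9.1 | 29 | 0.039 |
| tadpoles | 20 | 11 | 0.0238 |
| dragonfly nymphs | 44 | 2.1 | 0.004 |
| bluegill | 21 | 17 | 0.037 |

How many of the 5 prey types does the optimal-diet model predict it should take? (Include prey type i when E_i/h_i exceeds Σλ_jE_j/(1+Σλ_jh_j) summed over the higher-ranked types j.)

4

E/h in descending order: dragonfly nymphs 21, crayfish 3.73, tadpoles 1.82, bluegill 1.24, fathead minnows 0.314 kJ/s. The optimal diet is the largest prefix of this list for which every included type satisfies E_i/h_i > R on the types above it.
Rate on top 1: 0.1745. crayfish: 3.73 > 0.1745 → include.
Rate on top 2: 0.8367. tadpoles: 1.82 > 0.8367 → include.
Rate on top 3: 1.008. bluegill: 1.24 > 1.008 → include.
Rate on top 4: 1.075. fathead minnows: 0.314 < 1.075 → exclude; stop.
Optimal diet: dragonfly nymphs, crayfish, tadpoles, bluegill — 4 of 5 types.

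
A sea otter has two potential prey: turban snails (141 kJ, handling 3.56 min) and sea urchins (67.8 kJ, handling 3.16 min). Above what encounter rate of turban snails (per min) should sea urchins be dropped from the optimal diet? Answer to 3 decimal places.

Drop sea urchins once their profitability E₂/h₂ falls below the rate achievable on turban snails alone: E₂/h₂ = λE₁/(1 + λh₁).
Solve for λ: λE₁h₂ = E₂(1 + λh₁) → λ(E₁h₂ − E₂h₁) = E₂ → λ = E₂/(E₁h₂ − E₂h₁).
λ = 67.8/(141×3.16 − 67.8×3.56) = 67.8/204.2 = 0.332 per min.

0.332 per min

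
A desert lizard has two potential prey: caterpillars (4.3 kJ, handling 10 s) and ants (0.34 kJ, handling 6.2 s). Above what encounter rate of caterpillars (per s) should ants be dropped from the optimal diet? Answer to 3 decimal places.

The zero-one rule: include ants iff E₂/h₂ > λE₁/(1+λh₁). Equality gives the switch point.
λE₁h₂ = E₂ + λE₂h₁ ⇒ λ = E₂/(E₁h₂ − E₂h₁) = 0.34/(26.66 − 3.4) = 0.01462 per s.

0.015 per s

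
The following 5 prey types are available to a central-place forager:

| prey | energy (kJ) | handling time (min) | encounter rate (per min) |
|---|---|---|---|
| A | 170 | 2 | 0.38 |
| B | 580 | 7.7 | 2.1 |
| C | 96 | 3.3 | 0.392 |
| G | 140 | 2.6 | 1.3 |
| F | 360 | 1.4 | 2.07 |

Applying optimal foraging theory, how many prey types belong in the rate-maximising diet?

1

Rank by E/h (kJ/min): F 257, A 85, B 75.3, G 53.8, C 29.1. Include each in turn until the next type's E/h falls below the running intake rate.
Rate on top 1: 191.2. A: 85 < 191.2 → exclude; stop.
Optimal diet: F — 1 of 5 types.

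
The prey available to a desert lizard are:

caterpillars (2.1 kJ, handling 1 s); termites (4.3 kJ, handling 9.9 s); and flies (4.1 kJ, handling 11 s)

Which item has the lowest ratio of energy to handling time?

Profitability E/h (kJ/s): caterpillars = 2.1/1 = 2.1, termites = 4.3/9.9 = 0.434, flies = 4.1/11 = 0.373.
Ranked: caterpillars > termites > flies.

flies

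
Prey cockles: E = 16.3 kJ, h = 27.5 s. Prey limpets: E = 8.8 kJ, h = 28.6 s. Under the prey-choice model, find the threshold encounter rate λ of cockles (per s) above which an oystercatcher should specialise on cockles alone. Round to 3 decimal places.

At the threshold, the rate on cockles alone equals the profitability of limpets: λ·16.3/(1 + λ·27.5) = 8.8/28.6 = 0.3077.
Rearranging, λ(16.3 − 0.3077×27.5) = 0.3077, so λ = 0.3077/7.838 = 0.03925 per s.

0.039 per s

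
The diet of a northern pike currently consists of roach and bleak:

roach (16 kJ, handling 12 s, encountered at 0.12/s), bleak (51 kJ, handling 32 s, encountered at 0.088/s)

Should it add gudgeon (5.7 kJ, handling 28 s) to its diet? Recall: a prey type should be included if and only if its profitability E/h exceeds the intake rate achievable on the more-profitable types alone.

No

On roach and bleak alone, R = ΣλE/(1+Σλh) = 6.408/5.256 = 1.219 kJ/s.
Profitability of gudgeon: 5.7/28 = 0.2036 kJ/s.
Since 0.2036 < R, time spent handling gudgeon is better spent searching.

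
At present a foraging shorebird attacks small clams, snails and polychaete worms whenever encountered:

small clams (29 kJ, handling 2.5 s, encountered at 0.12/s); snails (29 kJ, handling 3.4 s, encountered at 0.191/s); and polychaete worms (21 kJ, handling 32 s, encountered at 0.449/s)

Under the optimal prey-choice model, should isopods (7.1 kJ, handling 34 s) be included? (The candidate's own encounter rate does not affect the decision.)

On small clams, snails and polychaete worms alone, R = ΣλE/(1+Σλh) = 18.45/16.32 = 1.131 kJ/s.
Profitability of isopods: 7.1/34 = 0.2088 kJ/s.
Since 0.2088 < R, time spent handling isopods is better spent searching.

No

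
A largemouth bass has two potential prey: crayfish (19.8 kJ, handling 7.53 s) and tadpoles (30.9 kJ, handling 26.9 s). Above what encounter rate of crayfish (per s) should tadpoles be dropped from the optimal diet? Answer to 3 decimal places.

Drop tadpoles once their profitability E₂/h₂ falls below the rate achievable on crayfish alone: E₂/h₂ = λE₁/(1 + λh₁).
Solve for λ: λE₁h₂ = E₂(1 + λh₁) → λ(E₁h₂ − E₂h₁) = E₂ → λ = E₂/(E₁h₂ − E₂h₁).
λ = 30.9/(19.8×26.9 − 30.9×7.53) = 30.9/299.9 = 0.103 per s.

0.103 per s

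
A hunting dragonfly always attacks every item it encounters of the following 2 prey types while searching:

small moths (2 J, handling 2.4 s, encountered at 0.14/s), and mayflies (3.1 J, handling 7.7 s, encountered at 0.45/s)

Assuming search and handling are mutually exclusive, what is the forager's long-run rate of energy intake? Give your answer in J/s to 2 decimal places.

R = Σλ_iE_i / (1 + Σλ_ih_i)
Numerator: 0.14×2 + 0.45×3.1 = 1.675
Denominator: 1 + 0.14×2.4 + 0.45×7.7 = 4.801
R = 1.675/4.801 = 0.3489 J/s

0.35 J/s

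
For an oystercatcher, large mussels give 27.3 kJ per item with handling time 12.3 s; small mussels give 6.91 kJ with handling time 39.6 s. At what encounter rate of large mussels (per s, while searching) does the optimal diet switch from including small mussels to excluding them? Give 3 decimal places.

0.007 per s

At the threshold, the rate on large mussels alone equals the profitability of small mussels: λ·27.3/(1 + λ·12.3) = 6.91/39.6 = 0.1745.
Rearranging, λ(27.3 − 0.1745×12.3) = 0.1745, so λ = 0.1745/25.15 = 0.006937 per s.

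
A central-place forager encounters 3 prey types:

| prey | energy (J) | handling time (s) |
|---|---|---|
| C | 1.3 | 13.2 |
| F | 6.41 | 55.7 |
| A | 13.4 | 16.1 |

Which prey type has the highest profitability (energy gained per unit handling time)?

A

Profitability E/h (J/s): C = 1.3/13.2 = 0.0985, F = 6.41/55.7 = 0.115, A = 13.4/16.1 = 0.832.
Ranked: A > F > C.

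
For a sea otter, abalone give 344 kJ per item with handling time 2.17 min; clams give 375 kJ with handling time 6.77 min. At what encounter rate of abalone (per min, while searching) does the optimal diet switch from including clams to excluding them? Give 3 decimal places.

0.248 per min

The zero-one rule: include clams iff E₂/h₂ > λE₁/(1+λh₁). Equality gives the switch point.
λE₁h₂ = E₂ + λE₂h₁ ⇒ λ = E₂/(E₁h₂ − E₂h₁) = 375/(2329 − 813.8) = 0.2475 per min.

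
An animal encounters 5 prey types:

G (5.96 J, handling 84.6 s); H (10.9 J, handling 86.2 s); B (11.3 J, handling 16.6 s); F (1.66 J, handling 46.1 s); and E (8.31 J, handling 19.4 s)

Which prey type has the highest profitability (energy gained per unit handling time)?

Profitability E/h (J/s): G = 5.96/84.6 = 0.0704, H = 10.9/86.2 = 0.126, B = 11.3/16.6 = 0.681, F = 1.66/46.1 = 0.036, E = 8.31/19.4 = 0.428.
Ranked: B > E > H > G > F.

B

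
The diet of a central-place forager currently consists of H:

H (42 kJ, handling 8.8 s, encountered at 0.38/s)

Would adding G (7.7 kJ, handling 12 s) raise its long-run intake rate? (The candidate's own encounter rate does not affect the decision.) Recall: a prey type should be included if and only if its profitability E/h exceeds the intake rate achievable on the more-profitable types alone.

No

Current rate: (0.38×42)/(1 + 0.38×8.8) = 3.674 kJ/s.
Profitability of G: 7.7/12 = 0.6417 kJ/s.
Since 0.6417 < R, time spent handling G is better spent searching.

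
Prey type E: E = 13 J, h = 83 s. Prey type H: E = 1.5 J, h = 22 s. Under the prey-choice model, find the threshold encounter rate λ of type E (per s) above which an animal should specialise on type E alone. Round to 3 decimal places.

Drop type H once their profitability E₂/h₂ falls below the rate achievable on type E alone: E₂/h₂ = λE₁/(1 + λh₁).
Solve for λ: λE₁h₂ = E₂(1 + λh₁) → λ(E₁h₂ − E₂h₁) = E₂ → λ = E₂/(E₁h₂ − E₂h₁).
λ = 1.5/(13×22 − 1.5×83) = 1.5/161.5 = 0.009288 per s.

0.009 per s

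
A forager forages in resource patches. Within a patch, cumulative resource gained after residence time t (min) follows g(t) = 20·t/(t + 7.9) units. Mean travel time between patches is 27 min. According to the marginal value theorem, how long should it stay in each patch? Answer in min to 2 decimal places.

By the marginal value theorem, leave when the instantaneous gain rate g'(t) equals the habitat-wide average g(t)/(T + t).
g'(t) = 20·7.9/(t + 7.9)². Setting 20·7.9/(t+7.9)² = 20t/[(t+7.9)(27+t)] gives 7.9(27+t) = t(t+7.9), so t² = 7.9×27 = 213.3.
t* = √213.3 = 14.6 min.

14.60 min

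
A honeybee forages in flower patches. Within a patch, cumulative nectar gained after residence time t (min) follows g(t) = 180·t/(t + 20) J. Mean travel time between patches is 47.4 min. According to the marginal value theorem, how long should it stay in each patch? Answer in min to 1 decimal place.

Maximise g(t)/(T+t): set derivative to zero → g'(t)(T+t) = g(t).
g'(t) = 180·20/(t + 20)². Setting 180·20/(t+20)² = 180t/[(t+20)(47.4+t)] gives 20(47.4+t) = t(t+20), so t² = 20×47.4 = 948.
t* = √948 = 30.79 min.

30.8 min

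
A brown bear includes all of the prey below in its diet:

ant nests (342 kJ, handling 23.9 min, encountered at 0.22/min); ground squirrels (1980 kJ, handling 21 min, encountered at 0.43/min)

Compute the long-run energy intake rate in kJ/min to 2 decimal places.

60.61 kJ/min

R = Σλ_iE_i / (1 + Σλ_ih_i)
Numerator: 0.22×342 + 0.43×1980 = 926.6
Denominator: 1 + 0.22×23.9 + 0.43×21 = 15.29
R = 926.6/15.29 = 60.61 kJ/min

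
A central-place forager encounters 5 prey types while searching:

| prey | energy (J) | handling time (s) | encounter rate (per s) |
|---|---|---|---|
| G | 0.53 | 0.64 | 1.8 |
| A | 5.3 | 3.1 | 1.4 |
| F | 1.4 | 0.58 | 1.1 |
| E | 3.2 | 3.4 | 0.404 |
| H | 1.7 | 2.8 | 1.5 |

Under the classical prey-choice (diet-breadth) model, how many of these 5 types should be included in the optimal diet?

E/h in descending order: F 2.41, A 1.71, E 0.941, G 0.828, H 0.607 J/s. The optimal diet is the largest prefix of this list for which every included type satisfies E_i/h_i > R on the types above it.
Rate on top 1: 0.9402. A: 1.71 > 0.9402 → include.
Rate on top 2: 1.499. E: 0.941 < 1.499 → exclude; stop.
Optimal diet: F, A — 2 of 5 types.

2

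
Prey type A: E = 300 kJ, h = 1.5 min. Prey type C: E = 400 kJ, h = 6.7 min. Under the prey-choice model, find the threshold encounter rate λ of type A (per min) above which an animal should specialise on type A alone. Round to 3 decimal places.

0.284 per min

At the threshold, the rate on type A alone equals the profitability of type C: λ·300/(1 + λ·1.5) = 400/6.7 = 59.7.
Rearranging, λ(300 − 59.7×1.5) = 59.7, so λ = 59.7/210.4 = 0.2837 per min.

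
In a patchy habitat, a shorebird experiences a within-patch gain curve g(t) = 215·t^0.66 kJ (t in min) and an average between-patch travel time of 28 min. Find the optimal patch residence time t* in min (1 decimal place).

54.4 min

By the marginal value theorem, leave when the instantaneous gain rate g'(t) equals the habitat-wide average g(t)/(T + t).
g'(t) = 0.66·215·t^-0.34. Setting 0.66·215·t^-0.34 = 215·t^0.66/(28+t) gives 0.66(28+t) = t, so 0.34·t = 0.66×28.
t* = 0.66×28/0.34 = 54.35 min.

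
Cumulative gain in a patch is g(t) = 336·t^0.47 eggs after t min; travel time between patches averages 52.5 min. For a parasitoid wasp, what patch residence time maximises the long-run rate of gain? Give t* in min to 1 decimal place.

Maximise g(t)/(T+t): set derivative to zero → g'(t)(T+t) = g(t).
g'(t) = 0.47·336·t^-0.53. Setting 0.47·336·t^-0.53 = 336·t^0.47/(52.5+t) gives 0.47(52.5+t) = t, so 0.53·t = 0.47×52.5.
t* = 0.47×52.5/0.53 = 46.56 min.

46.6 min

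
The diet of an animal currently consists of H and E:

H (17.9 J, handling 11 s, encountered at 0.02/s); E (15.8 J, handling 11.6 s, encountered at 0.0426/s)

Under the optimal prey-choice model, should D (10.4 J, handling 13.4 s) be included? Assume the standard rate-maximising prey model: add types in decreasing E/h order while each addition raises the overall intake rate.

Intake rate on the current diet: R = (0.02×17.9 + 0.0426×15.8) / (1 + 0.02×11 + 0.0426×11.6) = 1.031/1.714 = 0.6015 J/s.
D: E/h = 10.4/13.4 = 0.7761 J/s.
Since 0.7761 > R, including D increases the long-run rate.

Yes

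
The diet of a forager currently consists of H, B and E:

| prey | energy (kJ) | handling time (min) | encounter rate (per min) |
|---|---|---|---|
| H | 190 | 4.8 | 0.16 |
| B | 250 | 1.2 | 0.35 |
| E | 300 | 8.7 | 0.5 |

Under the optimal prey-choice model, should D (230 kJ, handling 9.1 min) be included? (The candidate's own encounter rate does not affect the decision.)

No

Intake rate on the current diet: R = (0.16×190 + 0.35×250 + 0.5×300) / (1 + 0.16×4.8 + 0.35×1.2 + 0.5×8.7) = 267.9/6.538 = 40.98 kJ/min.
D: E/h = 230/9.1 = 25.27 kJ/min.
Since 25.27 < R, time spent handling D is better spent searching.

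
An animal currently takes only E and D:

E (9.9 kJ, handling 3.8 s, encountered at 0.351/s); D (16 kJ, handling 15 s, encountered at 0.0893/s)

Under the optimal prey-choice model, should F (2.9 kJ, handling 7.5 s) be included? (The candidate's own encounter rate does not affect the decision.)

No

Current rate: (0.351×9.9 + 0.0893×16)/(1 + 0.351×3.8 + 0.0893×15) = 1.335 kJ/s.
Profitability of F: 2.9/7.5 = 0.3867 kJ/s.
0.3867 < 1.335, so adding F would lower the average — exclude it.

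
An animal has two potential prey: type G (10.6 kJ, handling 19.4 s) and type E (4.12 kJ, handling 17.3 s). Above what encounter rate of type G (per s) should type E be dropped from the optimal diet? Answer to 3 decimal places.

At the threshold, the rate on type G alone equals the profitability of type E: λ·10.6/(1 + λ·19.4) = 4.12/17.3 = 0.2382.
Rearranging, λ(10.6 − 0.2382×19.4) = 0.2382, so λ = 0.2382/5.98 = 0.03983 per s.

0.040 per s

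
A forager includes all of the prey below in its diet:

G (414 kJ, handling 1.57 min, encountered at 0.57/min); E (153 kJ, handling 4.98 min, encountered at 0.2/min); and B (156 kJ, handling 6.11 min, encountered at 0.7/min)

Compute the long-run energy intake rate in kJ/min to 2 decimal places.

R = (0.57×414 + 0.2×153 + 0.7×156) / (1 + 0.57×1.57 + 0.2×4.98 + 0.7×6.11) = 375.8/7.168 = 52.43 kJ/min.

52.43 kJ/min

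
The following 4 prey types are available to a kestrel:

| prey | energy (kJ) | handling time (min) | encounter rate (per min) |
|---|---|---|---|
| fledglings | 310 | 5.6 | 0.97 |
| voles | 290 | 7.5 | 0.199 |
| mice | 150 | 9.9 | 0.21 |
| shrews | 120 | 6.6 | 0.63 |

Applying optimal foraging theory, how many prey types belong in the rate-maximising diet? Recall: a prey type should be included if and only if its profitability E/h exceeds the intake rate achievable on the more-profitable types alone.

E/h in descending order: fledglings 55.4, voles 38.7, shrews 18.2, mice 15.2 kJ/min. The optimal diet is the largest prefix of this list for which every included type satisfies E_i/h_i > R on the types above it.
Rate on top 1: 46.75. voles: 38.7 < 46.75 → exclude; stop.
Optimal diet: fledglings — 1 of 4 types.

1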